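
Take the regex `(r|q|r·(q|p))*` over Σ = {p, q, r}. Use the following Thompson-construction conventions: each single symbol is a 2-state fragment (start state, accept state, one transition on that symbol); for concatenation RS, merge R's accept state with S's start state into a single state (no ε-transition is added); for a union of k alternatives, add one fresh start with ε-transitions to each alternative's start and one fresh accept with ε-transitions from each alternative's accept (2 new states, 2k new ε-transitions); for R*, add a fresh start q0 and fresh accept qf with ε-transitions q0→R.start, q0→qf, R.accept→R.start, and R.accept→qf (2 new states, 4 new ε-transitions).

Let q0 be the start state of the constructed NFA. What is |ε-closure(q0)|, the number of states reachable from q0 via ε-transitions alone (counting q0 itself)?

6

Compute the ε-closure size of each fragment's start state recursively; a symbol fragment's start has no outgoing ε-edge, so its closure is just itself (size 1).
  q|p → new start ε-reaches every alternative's start; none of them accept ε, so the new accept is not reached: |closure| = 1 + 1 + 1 = 3
  r·(q|p) → |closure| equals the left operand's closure size = 1 (its accept is not ε-reachable, so the closure stops there)
  r|q|r·(q|p) → new start ε-reaches every alternative's start; none of them accept ε, so the new accept is not reached: |closure| = 1 + 1 + 1 + 1 = 4
  (r|q|r·(q|p))* → |closure| = 1 (new start) + 4 (body) + 1 (new accept) = 6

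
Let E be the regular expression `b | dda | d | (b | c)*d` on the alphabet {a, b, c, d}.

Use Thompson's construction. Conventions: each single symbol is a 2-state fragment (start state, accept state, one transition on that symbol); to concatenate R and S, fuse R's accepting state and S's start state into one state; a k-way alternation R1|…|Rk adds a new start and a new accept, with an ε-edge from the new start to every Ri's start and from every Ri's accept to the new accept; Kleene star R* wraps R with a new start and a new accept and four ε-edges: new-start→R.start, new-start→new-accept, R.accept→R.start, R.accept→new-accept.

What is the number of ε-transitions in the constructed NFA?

Building bottom-up:
Each of the 8 symbol leaves contributes 0 ε-transitions.
  dda : 0 ε-transitions
  b | c : 4 ε-transitions
  (b | c)* : 8 ε-transitions
  (b | c)*d : 8 ε-transitions
  b | dda | d | (b | c)*d : 16 ε-transitions

16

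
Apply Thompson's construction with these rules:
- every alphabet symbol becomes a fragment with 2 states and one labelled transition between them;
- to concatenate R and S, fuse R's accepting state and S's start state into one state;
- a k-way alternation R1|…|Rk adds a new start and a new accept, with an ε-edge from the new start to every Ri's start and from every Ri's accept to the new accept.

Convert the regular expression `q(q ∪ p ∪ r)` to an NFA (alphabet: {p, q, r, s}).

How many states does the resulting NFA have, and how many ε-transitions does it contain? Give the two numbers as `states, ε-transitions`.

9, 6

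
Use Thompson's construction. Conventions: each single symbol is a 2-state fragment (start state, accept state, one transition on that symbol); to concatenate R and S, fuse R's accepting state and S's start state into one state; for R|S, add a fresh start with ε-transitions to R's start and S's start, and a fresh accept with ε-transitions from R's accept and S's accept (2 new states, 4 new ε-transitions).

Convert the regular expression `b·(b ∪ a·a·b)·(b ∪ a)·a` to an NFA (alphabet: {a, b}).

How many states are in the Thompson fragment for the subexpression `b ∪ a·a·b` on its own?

8

Fragment for `b ∪ a·a·b`:
Each of the 4 symbol leaves contributes a 2-state fragment.
  a·a·b — 4 states
  b ∪ a·a·b — 8 states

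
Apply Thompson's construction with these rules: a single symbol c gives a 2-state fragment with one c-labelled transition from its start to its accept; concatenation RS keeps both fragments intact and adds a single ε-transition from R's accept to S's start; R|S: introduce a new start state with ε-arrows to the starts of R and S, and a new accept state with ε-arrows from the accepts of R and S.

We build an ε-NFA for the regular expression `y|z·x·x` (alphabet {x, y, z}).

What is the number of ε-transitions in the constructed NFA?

6

Recursing over subexpressions:
Each of the 4 symbol leaves contributes 0 ε-transitions.
  z·x·x → 2 ε-transitions
  y|z·x·x → 6 ε-transitions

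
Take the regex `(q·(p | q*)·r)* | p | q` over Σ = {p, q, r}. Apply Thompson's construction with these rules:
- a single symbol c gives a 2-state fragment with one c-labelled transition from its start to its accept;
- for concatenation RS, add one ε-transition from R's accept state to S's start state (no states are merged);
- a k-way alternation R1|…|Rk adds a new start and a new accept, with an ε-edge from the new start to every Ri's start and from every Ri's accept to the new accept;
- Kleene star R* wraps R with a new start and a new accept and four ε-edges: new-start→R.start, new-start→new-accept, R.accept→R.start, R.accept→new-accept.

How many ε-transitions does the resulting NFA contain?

Bottom-up over the parse tree:
Each of the 6 symbol leaves contributes 0 ε-transitions.
  q* — 4 ε-transitions
  p | q* — 8 ε-transitions
  q·(p | q*)·r — 10 ε-transitions
  (q·(p | q*)·r)* — 14 ε-transitions
  (q·(p | q*)·r)* | p | q — 20 ε-transitions

20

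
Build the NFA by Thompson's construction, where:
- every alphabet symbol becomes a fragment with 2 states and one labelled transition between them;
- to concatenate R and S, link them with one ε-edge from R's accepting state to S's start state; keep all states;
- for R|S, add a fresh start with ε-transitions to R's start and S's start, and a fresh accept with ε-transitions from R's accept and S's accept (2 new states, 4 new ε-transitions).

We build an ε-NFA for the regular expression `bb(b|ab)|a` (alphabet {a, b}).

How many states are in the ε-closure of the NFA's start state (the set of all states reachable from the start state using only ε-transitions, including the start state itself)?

3

Compute the ε-closure size of each fragment's start state recursively; a symbol fragment's start has no outgoing ε-edge, so its closure is just itself (size 1).
  ab : C equals the left operand's closure size = 1 (its accept is not ε-reachable, so the closure stops there)
  b|ab : C = 1 + 1 + 1 = 3 (the new accept is not ε-reachable since no branch accepts ε)
  bb(b|ab) : C equals the left operand's closure size = 1 (its accept is not ε-reachable, so the closure stops there)
  bb(b|ab)|a : C = 1 + 1 + 1 = 3 (the new accept is not ε-reachable since no branch accepts ε)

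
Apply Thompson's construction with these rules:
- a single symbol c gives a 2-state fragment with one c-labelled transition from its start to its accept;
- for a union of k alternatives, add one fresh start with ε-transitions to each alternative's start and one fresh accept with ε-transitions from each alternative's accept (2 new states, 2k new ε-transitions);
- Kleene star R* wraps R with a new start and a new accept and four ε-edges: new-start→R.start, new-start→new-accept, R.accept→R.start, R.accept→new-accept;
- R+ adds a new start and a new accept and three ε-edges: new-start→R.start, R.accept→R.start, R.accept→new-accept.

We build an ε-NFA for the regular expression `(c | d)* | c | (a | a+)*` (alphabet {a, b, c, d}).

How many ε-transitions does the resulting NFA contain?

25

By structural recursion:
Each of the 5 symbol leaves contributes 0 ε-transitions.
  c | d → 4 ε-transitions
  (c | d)* → 8 ε-transitions
  a+ → 3 ε-transitions
  a | a+ → 7 ε-transitions
  (a | a+)* → 11 ε-transitions
  (c | d)* | c | (a | a+)* → 25 ε-transitions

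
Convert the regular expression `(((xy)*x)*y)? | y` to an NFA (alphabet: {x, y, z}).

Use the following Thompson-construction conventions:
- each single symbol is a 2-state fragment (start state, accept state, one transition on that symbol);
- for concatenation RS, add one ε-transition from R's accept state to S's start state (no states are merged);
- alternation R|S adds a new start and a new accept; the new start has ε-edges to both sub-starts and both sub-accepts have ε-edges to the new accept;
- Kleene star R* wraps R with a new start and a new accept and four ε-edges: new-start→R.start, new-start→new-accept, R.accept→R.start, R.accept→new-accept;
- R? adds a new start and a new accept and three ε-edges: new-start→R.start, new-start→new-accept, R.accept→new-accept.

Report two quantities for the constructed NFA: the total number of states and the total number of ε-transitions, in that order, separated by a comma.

18, 18

Per subexpression:
Each of the 5 symbol leaves contributes 2 states and 0 ε-transitions.
  xy = 4 states, 1 ε-transition
  (xy)* = 6 states, 5 ε-transitions
  (xy)*x = 8 states, 6 ε-transitions
  ((xy)*x)* = 10 states, 10 ε-transitions
  ((xy)*x)*y = 12 states, 11 ε-transitions
  (((xy)*x)*y)? = 14 states, 14 ε-transitions
  (((xy)*x)*y)? | y = 18 states, 18 ε-transitions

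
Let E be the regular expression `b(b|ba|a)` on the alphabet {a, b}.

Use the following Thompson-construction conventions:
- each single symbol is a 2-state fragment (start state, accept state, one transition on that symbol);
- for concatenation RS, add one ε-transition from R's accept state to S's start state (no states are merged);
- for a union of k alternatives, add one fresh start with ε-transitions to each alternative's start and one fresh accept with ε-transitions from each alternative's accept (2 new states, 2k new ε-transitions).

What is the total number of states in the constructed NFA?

12

Recursing over subexpressions:
Each of the 5 symbol leaves contributes a 2-state fragment.
  ba = 4 states
  b|ba|a = 10 states
  b(b|ba|a) = 12 states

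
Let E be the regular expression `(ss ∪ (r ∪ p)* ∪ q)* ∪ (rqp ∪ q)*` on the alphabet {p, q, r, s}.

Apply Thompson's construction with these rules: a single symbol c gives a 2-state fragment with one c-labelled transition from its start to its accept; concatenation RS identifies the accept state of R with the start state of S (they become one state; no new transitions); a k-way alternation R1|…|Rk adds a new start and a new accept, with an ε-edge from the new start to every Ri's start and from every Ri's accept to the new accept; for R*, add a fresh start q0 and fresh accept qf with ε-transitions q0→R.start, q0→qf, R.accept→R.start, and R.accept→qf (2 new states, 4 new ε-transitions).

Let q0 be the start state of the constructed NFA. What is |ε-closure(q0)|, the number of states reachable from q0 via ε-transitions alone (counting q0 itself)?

18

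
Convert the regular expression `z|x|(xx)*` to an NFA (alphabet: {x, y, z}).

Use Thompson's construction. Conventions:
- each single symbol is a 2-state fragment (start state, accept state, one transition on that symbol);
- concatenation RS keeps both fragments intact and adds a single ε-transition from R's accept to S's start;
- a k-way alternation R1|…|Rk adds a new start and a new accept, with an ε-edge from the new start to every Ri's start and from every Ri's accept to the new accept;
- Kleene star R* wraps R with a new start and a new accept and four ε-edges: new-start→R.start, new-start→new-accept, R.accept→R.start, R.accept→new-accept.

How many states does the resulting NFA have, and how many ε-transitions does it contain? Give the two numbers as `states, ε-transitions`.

12, 11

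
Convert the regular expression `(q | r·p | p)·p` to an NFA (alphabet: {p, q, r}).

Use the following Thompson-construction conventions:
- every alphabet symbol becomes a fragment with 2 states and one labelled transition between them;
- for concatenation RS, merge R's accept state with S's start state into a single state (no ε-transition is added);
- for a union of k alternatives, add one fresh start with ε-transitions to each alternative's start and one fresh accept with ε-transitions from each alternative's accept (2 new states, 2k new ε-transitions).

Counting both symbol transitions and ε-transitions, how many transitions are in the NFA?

11

Per subexpression:
Each of the 5 symbol leaves contributes 1 transition (1 symbol, 0 ε).
  r·p : 2 transitions (2 symbol, 0 ε)
  q | r·p | p : 10 transitions (4 symbol, 6 ε)
  (q | r·p | p)·p : 11 transitions (5 symbol, 6 ε)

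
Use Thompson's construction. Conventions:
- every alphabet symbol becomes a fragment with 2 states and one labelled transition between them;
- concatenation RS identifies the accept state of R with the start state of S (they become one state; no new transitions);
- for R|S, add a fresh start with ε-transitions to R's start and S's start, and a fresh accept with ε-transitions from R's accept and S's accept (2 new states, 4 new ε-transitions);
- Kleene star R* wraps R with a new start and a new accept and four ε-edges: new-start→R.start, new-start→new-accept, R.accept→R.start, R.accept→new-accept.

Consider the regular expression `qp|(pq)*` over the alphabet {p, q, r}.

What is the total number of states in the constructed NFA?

Recursing over subexpressions:
Each of the 4 symbol leaves contributes a 2-state fragment.
  qp → 3 states
  pq → 3 states
  (pq)* → 5 states
  qp|(pq)* → 10 states

10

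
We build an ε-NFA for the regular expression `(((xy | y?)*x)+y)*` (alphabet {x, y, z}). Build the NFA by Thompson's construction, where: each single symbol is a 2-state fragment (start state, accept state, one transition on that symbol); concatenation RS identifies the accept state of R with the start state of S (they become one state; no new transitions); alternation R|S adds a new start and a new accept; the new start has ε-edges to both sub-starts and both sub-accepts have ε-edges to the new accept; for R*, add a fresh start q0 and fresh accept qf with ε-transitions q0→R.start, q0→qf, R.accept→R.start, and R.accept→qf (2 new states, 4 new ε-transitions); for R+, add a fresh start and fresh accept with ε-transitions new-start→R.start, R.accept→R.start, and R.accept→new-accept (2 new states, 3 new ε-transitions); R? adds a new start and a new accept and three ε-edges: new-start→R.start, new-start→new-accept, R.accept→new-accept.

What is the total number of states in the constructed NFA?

17

By structural recursion:
Each of the 5 symbol leaves contributes a 2-state fragment.
  xy → 3 states
  y? → 4 states
  xy | y? → 9 states
  (xy | y?)* → 11 states
  (xy | y?)*x → 12 states
  ((xy | y?)*x)+ → 14 states
  ((xy | y?)*x)+y → 15 states
  (((xy | y?)*x)+y)* → 17 states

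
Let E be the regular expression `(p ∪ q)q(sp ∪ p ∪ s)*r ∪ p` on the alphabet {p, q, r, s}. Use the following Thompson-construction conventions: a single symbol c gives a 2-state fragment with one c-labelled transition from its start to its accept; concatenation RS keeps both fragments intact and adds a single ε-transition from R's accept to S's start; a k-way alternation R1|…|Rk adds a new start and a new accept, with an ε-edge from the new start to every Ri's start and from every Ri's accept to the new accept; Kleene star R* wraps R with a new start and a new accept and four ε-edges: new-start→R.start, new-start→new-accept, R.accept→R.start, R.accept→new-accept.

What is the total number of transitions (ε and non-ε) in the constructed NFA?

Per subexpression:
Each of the 9 symbol leaves contributes 1 transition (1 symbol, 0 ε).
  p ∪ q — 6 transitions (2 symbol, 4 ε)
  sp — 3 transitions (2 symbol, 1 ε)
  sp ∪ p ∪ s — 11 transitions (4 symbol, 7 ε)
  (sp ∪ p ∪ s)* — 15 transitions (4 symbol, 11 ε)
  (p ∪ q)q(sp ∪ p ∪ s)*r — 26 transitions (8 symbol, 18 ε)
  (p ∪ q)q(sp ∪ p ∪ s)*r ∪ p — 31 transitions (9 symbol, 22 ε)

31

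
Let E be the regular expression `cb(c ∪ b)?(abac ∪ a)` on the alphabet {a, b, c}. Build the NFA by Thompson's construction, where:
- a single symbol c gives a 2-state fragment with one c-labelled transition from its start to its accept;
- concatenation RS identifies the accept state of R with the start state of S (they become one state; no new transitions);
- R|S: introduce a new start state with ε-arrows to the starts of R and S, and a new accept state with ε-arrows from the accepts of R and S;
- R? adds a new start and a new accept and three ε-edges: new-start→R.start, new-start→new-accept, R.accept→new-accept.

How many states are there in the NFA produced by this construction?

Recursing over subexpressions:
Each of the 9 symbol leaves contributes a 2-state fragment.
  c ∪ b = 6 states
  (c ∪ b)? = 8 states
  abac = 5 states
  abac ∪ a = 9 states
  cb(c ∪ b)?(abac ∪ a) = 18 states

18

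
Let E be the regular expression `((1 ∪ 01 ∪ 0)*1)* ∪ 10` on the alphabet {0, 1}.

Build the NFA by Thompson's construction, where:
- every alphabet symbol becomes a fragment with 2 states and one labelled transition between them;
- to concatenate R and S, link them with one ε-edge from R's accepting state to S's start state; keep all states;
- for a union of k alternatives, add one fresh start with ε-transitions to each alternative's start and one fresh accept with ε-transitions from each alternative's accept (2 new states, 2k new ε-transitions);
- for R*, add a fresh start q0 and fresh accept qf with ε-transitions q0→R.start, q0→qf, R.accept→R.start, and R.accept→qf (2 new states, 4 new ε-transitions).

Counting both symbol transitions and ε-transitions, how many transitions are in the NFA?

By structural recursion:
Each of the 7 symbol leaves contributes 1 transition (1 symbol, 0 ε).
  01 — 3 transitions (2 symbol, 1 ε)
  1 ∪ 01 ∪ 0 — 11 transitions (4 symbol, 7 ε)
  (1 ∪ 01 ∪ 0)* — 15 transitions (4 symbol, 11 ε)
  (1 ∪ 01 ∪ 0)*1 — 17 transitions (5 symbol, 12 ε)
  ((1 ∪ 01 ∪ 0)*1)* — 21 transitions (5 symbol, 16 ε)
  10 — 3 transitions (2 symbol, 1 ε)
  ((1 ∪ 01 ∪ 0)*1)* ∪ 10 — 28 transitions (7 symbol, 21 ε)

28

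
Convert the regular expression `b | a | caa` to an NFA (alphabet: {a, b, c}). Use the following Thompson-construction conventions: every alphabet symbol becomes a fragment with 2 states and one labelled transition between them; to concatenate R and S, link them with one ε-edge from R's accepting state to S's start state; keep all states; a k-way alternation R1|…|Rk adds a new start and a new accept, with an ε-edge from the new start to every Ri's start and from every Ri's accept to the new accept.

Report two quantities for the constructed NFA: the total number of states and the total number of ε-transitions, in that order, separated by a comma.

Per subexpression:
Each of the 5 symbol leaves contributes 2 states and 0 ε-transitions.
  caa → 6 states, 2 ε-transitions
  b | a | caa → 12 states, 8 ε-transitions

12, 8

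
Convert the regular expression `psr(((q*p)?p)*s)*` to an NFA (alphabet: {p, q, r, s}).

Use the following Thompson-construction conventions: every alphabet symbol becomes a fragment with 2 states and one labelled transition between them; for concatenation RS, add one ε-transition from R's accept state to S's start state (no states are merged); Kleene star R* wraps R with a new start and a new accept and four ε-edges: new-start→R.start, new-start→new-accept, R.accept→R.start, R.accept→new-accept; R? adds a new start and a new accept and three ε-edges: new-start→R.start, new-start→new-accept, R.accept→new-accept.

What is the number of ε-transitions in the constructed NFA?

Building bottom-up:
Each of the 7 symbol leaves contributes 0 ε-transitions.
  q* = 4 ε-transitions
  q*p = 5 ε-transitions
  (q*p)? = 8 ε-transitions
  (q*p)?p = 9 ε-transitions
  ((q*p)?p)* = 13 ε-transitions
  ((q*p)?p)*s = 14 ε-transitions
  (((q*p)?p)*s)* = 18 ε-transitions
  psr(((q*p)?p)*s)* = 21 ε-transitions

21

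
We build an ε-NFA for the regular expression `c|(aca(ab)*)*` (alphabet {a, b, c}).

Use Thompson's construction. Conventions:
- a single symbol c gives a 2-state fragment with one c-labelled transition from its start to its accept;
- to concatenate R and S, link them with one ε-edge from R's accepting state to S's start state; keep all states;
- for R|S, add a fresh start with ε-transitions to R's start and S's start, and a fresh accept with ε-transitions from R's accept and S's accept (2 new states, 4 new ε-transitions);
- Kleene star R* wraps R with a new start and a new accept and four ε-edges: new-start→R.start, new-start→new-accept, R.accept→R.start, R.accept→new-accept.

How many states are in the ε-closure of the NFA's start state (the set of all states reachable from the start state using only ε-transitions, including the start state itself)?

6

Compute the ε-closure size of each fragment's start state recursively; a symbol fragment's start has no outgoing ε-edge, so its closure is just itself (size 1).
  ab — same as the first factor's closure: C = 1
  (ab)* — the star's fresh start ε-reaches both the body's start and the fresh accept: C = 2 + 1 = 3
  aca(ab)* — same as the first factor's closure: C = 1
  (aca(ab)*)* — the star's fresh start ε-reaches both the body's start and the fresh accept: C = 2 + 1 = 3
  c|(aca(ab)*)* — C = 1 (new start) + (1 + 3) + 1 (new accept, since some branch ε-reaches its own accept) = 6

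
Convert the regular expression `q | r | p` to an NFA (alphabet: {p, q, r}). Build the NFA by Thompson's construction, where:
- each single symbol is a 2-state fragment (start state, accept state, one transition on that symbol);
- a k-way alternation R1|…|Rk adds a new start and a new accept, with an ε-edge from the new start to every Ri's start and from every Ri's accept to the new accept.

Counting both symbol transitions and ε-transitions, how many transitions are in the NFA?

Building bottom-up:
Each of the 3 symbol leaves contributes 1 transition (1 symbol, 0 ε).
  q | r | p → 9 transitions (3 symbol, 6 ε)

9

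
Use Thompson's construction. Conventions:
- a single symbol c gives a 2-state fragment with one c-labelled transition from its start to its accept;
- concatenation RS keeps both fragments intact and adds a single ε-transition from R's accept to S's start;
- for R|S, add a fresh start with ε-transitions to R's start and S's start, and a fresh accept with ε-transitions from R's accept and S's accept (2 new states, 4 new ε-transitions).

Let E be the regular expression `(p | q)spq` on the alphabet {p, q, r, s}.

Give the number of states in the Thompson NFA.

12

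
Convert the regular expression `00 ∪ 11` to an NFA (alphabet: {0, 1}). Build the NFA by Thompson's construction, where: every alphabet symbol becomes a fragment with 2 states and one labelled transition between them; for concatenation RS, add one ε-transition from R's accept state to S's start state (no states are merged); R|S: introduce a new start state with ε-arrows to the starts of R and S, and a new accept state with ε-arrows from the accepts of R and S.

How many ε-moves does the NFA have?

6

Per subexpression:
Each of the 4 symbol leaves contributes 0 ε-transitions.
  00 — 1 ε-transition
  11 — 1 ε-transition
  00 ∪ 11 — 6 ε-transitions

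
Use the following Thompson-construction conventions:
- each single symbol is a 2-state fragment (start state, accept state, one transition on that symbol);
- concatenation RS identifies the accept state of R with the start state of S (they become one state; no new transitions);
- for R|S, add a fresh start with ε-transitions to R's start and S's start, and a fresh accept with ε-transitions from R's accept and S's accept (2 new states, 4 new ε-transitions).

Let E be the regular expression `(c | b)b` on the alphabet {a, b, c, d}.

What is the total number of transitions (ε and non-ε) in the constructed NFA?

By structural recursion:
Each of the 3 symbol leaves contributes 1 transition (1 symbol, 0 ε).
  c | b : 6 transitions (2 symbol, 4 ε)
  (c | b)b : 7 transitions (3 symbol, 4 ε)

7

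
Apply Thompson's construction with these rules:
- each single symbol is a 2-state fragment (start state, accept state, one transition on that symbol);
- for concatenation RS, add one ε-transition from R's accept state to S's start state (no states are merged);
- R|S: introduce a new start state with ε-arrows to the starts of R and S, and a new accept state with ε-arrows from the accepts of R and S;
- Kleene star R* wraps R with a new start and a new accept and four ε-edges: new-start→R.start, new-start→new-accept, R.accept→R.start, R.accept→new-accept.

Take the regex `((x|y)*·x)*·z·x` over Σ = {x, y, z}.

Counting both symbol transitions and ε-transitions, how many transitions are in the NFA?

20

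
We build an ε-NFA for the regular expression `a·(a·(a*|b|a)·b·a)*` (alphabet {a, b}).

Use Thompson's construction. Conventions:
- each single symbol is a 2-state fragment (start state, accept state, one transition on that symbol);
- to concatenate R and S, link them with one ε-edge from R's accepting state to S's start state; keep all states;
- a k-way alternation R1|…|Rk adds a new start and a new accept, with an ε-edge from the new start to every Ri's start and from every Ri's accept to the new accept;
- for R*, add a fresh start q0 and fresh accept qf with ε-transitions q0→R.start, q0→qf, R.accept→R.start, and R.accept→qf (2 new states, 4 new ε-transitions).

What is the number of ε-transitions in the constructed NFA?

Per subexpression:
Each of the 7 symbol leaves contributes 0 ε-transitions.
  a* → 4 ε-transitions
  a*|b|a → 10 ε-transitions
  a·(a*|b|a)·b·a → 13 ε-transitions
  (a·(a*|b|a)·b·a)* → 17 ε-transitions
  a·(a·(a*|b|a)·b·a)* → 18 ε-transitions

18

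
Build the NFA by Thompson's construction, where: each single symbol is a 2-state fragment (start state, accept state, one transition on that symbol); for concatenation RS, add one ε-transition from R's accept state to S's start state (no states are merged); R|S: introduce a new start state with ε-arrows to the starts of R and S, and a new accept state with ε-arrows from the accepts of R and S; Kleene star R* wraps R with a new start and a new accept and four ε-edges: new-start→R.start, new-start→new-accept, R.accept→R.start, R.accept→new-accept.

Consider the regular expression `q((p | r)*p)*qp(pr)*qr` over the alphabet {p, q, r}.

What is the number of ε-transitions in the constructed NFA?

By structural recursion:
Each of the 10 symbol leaves contributes 0 ε-transitions.
  p | r — 4 ε-transitions
  (p | r)* — 8 ε-transitions
  (p | r)*p — 9 ε-transitions
  ((p | r)*p)* — 13 ε-transitions
  pr — 1 ε-transition
  (pr)* — 5 ε-transitions
  q((p | r)*p)*qp(pr)*qr — 24 ε-transitions

24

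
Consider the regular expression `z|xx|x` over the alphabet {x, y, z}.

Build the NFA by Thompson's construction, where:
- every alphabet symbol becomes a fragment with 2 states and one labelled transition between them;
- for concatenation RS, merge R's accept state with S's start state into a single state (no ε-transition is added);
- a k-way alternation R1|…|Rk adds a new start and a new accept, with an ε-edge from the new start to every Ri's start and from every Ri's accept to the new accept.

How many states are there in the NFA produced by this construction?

9

By structural recursion:
Each of the 4 symbol leaves contributes a 2-state fragment.
  xx = 3 states
  z|xx|x = 9 states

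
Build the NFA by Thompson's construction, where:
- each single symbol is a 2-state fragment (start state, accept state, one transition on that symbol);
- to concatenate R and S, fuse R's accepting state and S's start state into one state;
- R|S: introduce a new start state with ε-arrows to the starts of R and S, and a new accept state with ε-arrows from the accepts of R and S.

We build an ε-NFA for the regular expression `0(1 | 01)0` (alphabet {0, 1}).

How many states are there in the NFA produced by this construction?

Per subexpression:
Each of the 5 symbol leaves contributes a 2-state fragment.
  01 : 3 states
  1 | 01 : 7 states
  0(1 | 01)0 : 9 states

9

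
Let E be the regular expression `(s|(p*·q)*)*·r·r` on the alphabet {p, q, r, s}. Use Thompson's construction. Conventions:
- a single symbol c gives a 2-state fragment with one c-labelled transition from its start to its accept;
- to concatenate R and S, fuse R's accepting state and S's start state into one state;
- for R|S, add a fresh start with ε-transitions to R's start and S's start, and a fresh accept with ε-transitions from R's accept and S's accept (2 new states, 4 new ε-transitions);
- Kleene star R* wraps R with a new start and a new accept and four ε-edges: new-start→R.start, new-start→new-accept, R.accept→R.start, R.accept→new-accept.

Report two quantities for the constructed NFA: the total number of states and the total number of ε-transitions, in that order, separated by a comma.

15, 16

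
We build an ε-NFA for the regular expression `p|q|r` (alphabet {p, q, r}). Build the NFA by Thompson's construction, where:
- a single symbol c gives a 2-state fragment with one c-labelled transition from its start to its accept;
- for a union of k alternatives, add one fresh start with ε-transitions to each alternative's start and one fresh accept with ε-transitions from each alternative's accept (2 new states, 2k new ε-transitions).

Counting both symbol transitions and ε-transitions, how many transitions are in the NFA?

9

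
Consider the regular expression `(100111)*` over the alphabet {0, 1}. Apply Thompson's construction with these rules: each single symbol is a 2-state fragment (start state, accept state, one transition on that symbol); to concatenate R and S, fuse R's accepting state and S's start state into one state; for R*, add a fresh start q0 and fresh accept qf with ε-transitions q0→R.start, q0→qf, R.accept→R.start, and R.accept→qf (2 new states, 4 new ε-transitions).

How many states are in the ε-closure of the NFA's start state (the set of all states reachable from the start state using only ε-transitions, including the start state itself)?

Compute the ε-closure size of each fragment's start state recursively; a symbol fragment's start has no outgoing ε-edge, so its closure is just itself (size 1).
  100111 — same as the first factor's closure: C = 1
  (100111)* — the star's fresh start ε-reaches both the body's start and the fresh accept: C = 2 + 1 = 3

3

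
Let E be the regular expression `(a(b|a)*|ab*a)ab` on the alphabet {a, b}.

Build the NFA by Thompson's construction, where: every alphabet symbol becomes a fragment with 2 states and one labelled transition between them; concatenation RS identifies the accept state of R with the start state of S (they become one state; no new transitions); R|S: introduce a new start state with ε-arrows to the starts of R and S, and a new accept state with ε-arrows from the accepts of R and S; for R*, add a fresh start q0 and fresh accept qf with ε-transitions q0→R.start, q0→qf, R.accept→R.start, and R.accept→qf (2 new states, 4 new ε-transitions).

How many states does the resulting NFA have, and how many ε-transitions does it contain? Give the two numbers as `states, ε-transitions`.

19, 16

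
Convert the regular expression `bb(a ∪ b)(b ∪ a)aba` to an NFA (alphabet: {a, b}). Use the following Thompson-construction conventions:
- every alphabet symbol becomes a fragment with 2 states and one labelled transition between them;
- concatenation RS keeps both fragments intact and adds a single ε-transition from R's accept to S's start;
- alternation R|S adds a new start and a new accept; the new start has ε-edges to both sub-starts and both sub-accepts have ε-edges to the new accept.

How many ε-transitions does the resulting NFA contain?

By structural recursion:
Each of the 9 symbol leaves contributes 0 ε-transitions.
  a ∪ b → 4 ε-transitions
  b ∪ a → 4 ε-transitions
  bb(a ∪ b)(b ∪ a)aba → 14 ε-transitions

14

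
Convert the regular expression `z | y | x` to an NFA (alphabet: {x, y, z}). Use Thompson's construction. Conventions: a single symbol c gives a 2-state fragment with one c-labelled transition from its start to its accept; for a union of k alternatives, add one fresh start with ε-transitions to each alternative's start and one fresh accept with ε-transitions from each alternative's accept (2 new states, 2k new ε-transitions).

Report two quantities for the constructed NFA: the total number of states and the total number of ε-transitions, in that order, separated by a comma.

8, 6

Building bottom-up:
Each of the 3 symbol leaves contributes 2 states and 0 ε-transitions.
  z | y | x = 8 states, 6 ε-transitions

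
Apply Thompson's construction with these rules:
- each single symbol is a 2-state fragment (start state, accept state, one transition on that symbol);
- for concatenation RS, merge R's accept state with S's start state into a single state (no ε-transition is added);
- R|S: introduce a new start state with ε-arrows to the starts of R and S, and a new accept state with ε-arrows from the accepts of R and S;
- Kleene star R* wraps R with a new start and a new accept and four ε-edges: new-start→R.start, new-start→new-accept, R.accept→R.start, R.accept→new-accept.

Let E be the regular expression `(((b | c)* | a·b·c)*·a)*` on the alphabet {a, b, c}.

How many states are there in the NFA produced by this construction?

19

Building bottom-up:
Each of the 6 symbol leaves contributes a 2-state fragment.
  b | c → 6 states
  (b | c)* → 8 states
  a·b·c → 4 states
  (b | c)* | a·b·c → 14 states
  ((b | c)* | a·b·c)* → 16 states
  ((b | c)* | a·b·c)*·a → 17 states
  (((b | c)* | a·b·c)*·a)* → 19 states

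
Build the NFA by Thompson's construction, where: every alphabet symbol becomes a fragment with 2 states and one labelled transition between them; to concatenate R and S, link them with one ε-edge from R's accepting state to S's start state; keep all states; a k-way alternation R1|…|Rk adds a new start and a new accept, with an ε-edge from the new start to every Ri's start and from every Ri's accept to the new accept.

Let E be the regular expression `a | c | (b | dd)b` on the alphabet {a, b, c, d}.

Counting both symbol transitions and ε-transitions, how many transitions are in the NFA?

18

By structural recursion:
Each of the 6 symbol leaves contributes 1 transition (1 symbol, 0 ε).
  dd — 3 transitions (2 symbol, 1 ε)
  b | dd — 8 transitions (3 symbol, 5 ε)
  (b | dd)b — 10 transitions (4 symbol, 6 ε)
  a | c | (b | dd)b — 18 transitions (6 symbol, 12 ε)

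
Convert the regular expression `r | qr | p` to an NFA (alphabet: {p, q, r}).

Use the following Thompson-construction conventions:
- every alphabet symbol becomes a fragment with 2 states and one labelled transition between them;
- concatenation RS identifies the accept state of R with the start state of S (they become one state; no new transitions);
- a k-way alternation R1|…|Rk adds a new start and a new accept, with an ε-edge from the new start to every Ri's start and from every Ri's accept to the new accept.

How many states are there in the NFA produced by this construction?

Bottom-up over the parse tree:
Each of the 4 symbol leaves contributes a 2-state fragment.
  qr — 3 states
  r | qr | p — 9 states

9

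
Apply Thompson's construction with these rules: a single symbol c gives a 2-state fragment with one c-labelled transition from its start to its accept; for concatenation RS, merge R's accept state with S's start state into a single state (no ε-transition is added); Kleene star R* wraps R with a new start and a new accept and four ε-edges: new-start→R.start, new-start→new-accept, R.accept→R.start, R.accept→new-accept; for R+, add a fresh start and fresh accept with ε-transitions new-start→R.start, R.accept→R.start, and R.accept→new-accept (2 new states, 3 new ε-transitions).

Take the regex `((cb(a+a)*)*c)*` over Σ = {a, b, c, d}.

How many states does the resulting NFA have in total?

Building bottom-up:
Each of the 5 symbol leaves contributes a 2-state fragment.
  a+ = 4 states
  a+a = 5 states
  (a+a)* = 7 states
  cb(a+a)* = 9 states
  (cb(a+a)*)* = 11 states
  (cb(a+a)*)*c = 12 states
  ((cb(a+a)*)*c)* = 14 states

14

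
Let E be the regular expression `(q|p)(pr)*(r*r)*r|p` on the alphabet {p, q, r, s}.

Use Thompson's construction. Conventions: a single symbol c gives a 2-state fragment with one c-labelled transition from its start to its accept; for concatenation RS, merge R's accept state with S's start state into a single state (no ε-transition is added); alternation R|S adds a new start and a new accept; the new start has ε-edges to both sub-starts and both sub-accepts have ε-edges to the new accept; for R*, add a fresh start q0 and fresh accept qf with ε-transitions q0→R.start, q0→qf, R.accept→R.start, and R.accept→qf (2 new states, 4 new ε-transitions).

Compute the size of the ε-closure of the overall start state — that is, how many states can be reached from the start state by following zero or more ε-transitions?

5

Compute the ε-closure size of each fragment's start state recursively; a symbol fragment's start has no outgoing ε-edge, so its closure is just itself (size 1).
  q|p — |ε-closure| = 1 + 1 + 1 = 3 (the new accept is not ε-reachable since no branch accepts ε)
  pr — |ε-closure| equals the left operand's closure size = 1 (its accept is not ε-reachable, so the closure stops there)
  (pr)* — |ε-closure| = 1 (new start) + 1 (body) + 1 (new accept) = 3
  r* — |ε-closure| = 1 (new start) + 1 (body) + 1 (new accept) = 3
  r*r — the left operand accepts ε, so the closure extends into the next operand (the shared merged state is already counted); |ε-closure| = 3 + (1−1) = 3
  (r*r)* — |ε-closure| = 1 (new start) + 3 (body) + 1 (new accept) = 5
  (q|p)(pr)*(r*r)*r — same as the first factor's closure: |ε-closure| = 3
  (q|p)(pr)*(r*r)*r|p — |ε-closure| = 1 + 3 + 1 = 5 (the new accept is not ε-reachable since no branch accepts ε)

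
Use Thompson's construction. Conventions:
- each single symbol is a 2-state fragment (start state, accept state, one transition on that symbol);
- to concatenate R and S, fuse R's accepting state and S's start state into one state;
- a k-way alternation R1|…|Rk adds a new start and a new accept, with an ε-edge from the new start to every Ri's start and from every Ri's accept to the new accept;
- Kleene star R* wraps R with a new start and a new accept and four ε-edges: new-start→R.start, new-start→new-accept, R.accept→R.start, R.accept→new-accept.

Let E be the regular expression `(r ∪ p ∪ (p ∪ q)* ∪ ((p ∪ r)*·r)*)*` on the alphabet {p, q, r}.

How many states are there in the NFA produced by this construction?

Building bottom-up:
Each of the 7 symbol leaves contributes a 2-state fragment.
  p ∪ q : 6 states
  (p ∪ q)* : 8 states
  p ∪ r : 6 states
  (p ∪ r)* : 8 states
  (p ∪ r)*·r : 9 states
  ((p ∪ r)*·r)* : 11 states
  r ∪ p ∪ (p ∪ q)* ∪ ((p ∪ r)*·r)* : 25 states
  (r ∪ p ∪ (p ∪ q)* ∪ ((p ∪ r)*·r)*)* : 27 states

27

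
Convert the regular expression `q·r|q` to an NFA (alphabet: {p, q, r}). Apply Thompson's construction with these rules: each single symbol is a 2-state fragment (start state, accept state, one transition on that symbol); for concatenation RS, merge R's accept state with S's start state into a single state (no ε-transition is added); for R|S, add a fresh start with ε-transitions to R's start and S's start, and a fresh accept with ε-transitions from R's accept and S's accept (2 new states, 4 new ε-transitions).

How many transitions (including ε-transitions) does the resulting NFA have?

Per subexpression:
Each of the 3 symbol leaves contributes 1 transition (1 symbol, 0 ε).
  q·r : 2 transitions (2 symbol, 0 ε)
  q·r|q : 7 transitions (3 symbol, 4 ε)

7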